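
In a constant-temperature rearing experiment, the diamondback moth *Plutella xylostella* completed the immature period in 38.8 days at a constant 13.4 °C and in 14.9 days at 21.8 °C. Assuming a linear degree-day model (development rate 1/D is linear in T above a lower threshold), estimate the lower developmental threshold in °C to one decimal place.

Equal thermal constants: D₁(T₁ − T_b) = D₂(T₂ − T_b).
38.8·(13.4 − T_b) = 14.9·(21.8 − T_b)
T_b = (38.8·13.4 − 14.9·21.8) / (38.8 − 14.9) = 195.10 / 23.9 = 8.163 °C ≈ 8.2 °C.

8.2 °C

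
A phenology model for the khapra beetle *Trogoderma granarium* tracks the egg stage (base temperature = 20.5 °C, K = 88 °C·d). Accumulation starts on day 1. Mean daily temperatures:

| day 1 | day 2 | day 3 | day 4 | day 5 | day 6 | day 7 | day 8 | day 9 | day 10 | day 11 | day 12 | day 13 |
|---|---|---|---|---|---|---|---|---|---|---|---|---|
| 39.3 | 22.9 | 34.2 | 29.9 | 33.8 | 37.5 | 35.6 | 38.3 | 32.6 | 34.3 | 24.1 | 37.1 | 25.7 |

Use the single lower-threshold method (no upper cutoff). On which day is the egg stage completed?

day 7

Daily DD above 20.5 °C: 18.8, 2.4, 13.7, 9.4, 13.3, 17.0, 15.1, 17.8, 12.1, 13.8, 3.6, 16.6, 5.2.
Cumulative: 18.8, 21.2, 34.9, 44.3, 57.6, 74.6, 89.7, 107.5, 119.6, 133.4, 137.0, 153.6, 158.8.
The total first reaches 88 DD on day 7.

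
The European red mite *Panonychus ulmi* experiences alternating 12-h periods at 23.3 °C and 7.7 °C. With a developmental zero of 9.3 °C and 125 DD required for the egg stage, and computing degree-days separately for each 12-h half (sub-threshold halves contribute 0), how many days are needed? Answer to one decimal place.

17.9 days

Day half: max(0, 23.3 − 9.3) × 0.5 = 14.0 × 0.5 = 7.00 DD.
Night half: max(0, 7.7 − 9.3) × 0.5 = 0.0 × 0.5 = 0.00 DD.
Per 24 h: 7.00 DD/day.
Duration = 125 / 7.00 = 17.857 ≈ 17.9 days.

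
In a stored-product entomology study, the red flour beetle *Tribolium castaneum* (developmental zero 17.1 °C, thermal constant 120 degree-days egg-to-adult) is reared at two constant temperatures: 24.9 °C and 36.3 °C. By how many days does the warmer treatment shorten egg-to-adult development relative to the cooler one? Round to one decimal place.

9.1 days

At 24.9 °C: 120 / (24.9 − 17.1) = 120 / 7.8 = 15.385 d.
At 36.3 °C: 120 / (36.3 − 17.1) = 120 / 19.2 = 6.250 d.
Difference = |15.385 − 6.250| = 9.135 ≈ 9.1 days.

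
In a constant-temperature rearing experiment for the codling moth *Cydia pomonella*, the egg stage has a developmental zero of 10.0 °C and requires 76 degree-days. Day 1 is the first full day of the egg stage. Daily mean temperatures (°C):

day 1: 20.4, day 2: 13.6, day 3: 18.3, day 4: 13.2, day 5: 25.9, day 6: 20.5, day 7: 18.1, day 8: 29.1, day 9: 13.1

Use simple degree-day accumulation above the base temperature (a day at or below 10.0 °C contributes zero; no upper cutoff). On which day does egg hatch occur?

day 8

Daily DD above 10.0 °C: 10.4, 3.6, 8.3, 3.2, 15.9, 10.5, 8.1, 19.1, 3.1.
Cumulative: 10.4, 14.0, 22.3, 25.5, 41.4, 51.9, 60.0, 79.1, 82.2.
The total first reaches 76 DD on day 8.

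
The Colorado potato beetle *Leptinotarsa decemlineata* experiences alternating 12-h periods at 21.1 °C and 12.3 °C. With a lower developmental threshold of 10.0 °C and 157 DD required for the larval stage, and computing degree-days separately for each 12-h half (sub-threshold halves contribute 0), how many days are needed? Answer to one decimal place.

Day half: max(0, 21.1 − 10.0) × 0.5 = 11.1 × 0.5 = 5.55 DD.
Night half: max(0, 12.3 − 10.0) × 0.5 = 2.3 × 0.5 = 1.15 DD.
Per 24 h: 6.70 DD/day.
Duration = 157 / 6.70 = 23.433 ≈ 23.4 days.

23.4 days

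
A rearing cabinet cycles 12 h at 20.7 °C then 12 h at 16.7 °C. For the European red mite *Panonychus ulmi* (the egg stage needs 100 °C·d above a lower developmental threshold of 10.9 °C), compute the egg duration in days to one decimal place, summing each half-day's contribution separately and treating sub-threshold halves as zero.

12.8 days

Day half: max(0, 20.7 − 10.9) × 0.5 = 9.8 × 0.5 = 4.90 DD.
Night half: max(0, 16.7 − 10.9) × 0.5 = 5.8 × 0.5 = 2.90 DD.
Per 24 h: 7.80 DD/day.
Duration = 100 / 7.80 = 12.821 ≈ 12.8 days.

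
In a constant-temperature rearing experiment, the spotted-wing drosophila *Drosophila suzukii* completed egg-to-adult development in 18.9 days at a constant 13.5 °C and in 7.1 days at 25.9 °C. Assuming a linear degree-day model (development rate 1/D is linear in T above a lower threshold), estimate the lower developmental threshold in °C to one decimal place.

6.0 °C

Equal thermal constants: D₁(T₁ − T_b) = D₂(T₂ − T_b).
18.9·(13.5 − T_b) = 7.1·(25.9 − T_b)
T_b = (18.9·13.5 − 7.1·25.9) / (18.9 − 7.1) = 71.26 / 11.8 = 6.039 °C ≈ 6.0 °C.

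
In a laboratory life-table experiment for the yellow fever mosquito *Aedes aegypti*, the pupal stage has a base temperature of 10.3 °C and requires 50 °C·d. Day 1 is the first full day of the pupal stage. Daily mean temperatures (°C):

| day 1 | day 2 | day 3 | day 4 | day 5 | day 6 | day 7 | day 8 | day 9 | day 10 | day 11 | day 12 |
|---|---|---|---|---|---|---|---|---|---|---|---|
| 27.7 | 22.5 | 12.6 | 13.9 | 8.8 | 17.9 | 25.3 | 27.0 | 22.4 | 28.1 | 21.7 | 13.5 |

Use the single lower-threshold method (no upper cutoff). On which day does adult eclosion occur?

day 7

Daily DD above 10.3 °C: 17.4, 12.2, 2.3, 3.6, 0.0, 7.6, 15.0, 16.7, 12.1, 17.8, 11.4, 3.2.
Cumulative: 17.4, 29.6, 31.9, 35.5, 35.5, 43.1, 58.1, 74.8, 86.9, 104.7, 116.1, 119.3.
The total first reaches 50 DD on day 7.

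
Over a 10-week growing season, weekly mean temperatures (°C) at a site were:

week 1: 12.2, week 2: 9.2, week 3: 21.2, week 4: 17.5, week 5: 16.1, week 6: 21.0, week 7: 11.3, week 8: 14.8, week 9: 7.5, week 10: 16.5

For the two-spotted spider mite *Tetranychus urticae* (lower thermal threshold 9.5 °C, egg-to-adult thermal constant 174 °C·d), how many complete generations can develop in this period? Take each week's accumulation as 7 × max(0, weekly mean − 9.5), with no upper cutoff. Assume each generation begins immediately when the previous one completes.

Weekly DD (7 × max(0, T̄ − 9.5)): 18.9, 0.0, 81.9, 56.0, 46.2, 80.5, 12.6, 37.1, 0.0, 49.0.
Season total = 382.2 DD.
Complete generations = ⌊382.2 / 174⌋ = 2.

2 generations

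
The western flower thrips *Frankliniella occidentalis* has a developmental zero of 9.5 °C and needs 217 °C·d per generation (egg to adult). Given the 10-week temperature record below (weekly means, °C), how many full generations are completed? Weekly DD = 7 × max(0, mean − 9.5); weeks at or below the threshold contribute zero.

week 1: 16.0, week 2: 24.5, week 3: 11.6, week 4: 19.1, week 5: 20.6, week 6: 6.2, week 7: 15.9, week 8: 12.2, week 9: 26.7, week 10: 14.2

2 generations

Weekly DD (7 × max(0, T̄ − 9.5)): 45.5, 105.0, 14.7, 67.2, 77.7, 0.0, 44.8, 18.9, 120.4, 32.9.
Season total = 527.1 DD.
Complete generations = ⌊527.1 / 217⌋ = 2.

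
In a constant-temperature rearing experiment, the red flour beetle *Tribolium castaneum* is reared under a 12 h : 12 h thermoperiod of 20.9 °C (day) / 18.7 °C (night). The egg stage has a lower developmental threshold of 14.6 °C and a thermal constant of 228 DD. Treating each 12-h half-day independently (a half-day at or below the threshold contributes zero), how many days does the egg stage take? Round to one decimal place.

Day half: max(0, 20.9 − 14.6) × 0.5 = 6.3 × 0.5 = 3.15 DD.
Night half: max(0, 18.7 − 14.6) × 0.5 = 4.1 × 0.5 = 2.05 DD.
Per 24 h: 5.20 DD/day.
Duration = 228 / 5.20 = 43.846 ≈ 43.8 days.

43.8 days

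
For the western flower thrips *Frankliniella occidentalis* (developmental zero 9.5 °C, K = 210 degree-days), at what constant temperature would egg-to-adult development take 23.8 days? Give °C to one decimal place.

18.3 °C

Required daily accumulation = 210 / 23.8 = 8.824 DD/day.
T = T_base + 8.824 = 9.5 + 8.824 = 18.324 ≈ 18.3 °C.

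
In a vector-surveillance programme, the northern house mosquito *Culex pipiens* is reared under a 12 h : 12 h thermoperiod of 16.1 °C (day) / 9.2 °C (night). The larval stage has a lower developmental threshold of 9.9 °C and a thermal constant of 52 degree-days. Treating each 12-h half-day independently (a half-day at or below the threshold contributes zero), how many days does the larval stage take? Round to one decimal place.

Day half: max(0, 16.1 − 9.9) × 0.5 = 6.2 × 0.5 = 3.10 DD.
Night half: max(0, 9.2 − 9.9) × 0.5 = 0.0 × 0.5 = 0.00 DD.
Per 24 h: 3.10 DD/day.
Duration = 52 / 3.10 = 16.774 ≈ 16.8 days.

16.8 days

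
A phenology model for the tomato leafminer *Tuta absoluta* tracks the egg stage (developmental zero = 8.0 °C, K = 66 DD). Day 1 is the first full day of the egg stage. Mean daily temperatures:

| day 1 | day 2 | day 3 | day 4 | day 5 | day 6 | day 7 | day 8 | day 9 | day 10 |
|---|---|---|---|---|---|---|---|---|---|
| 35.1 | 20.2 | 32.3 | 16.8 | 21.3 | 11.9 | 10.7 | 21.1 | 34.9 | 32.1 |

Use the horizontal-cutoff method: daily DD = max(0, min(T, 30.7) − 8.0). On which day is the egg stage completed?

day 4

Daily DD above 8.0 °C (capped at 22.7): 22.7, 12.2, 22.7, 8.8, 13.3, 3.9, 2.7, 13.1, 22.7, 22.7.
Cumulative: 22.7, 34.9, 57.6, 66.4, 79.7, 83.6, 86.3, 99.4, 122.1, 144.8.
The total first reaches 66 DD on day 4.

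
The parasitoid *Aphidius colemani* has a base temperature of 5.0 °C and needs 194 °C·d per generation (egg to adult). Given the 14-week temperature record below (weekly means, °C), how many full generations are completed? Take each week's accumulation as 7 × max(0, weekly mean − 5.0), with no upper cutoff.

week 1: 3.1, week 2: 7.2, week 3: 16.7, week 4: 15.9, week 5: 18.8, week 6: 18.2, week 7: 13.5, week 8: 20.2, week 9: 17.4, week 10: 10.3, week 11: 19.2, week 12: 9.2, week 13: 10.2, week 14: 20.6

4 generations

Weekly DD (7 × max(0, T̄ − 5.0)): 0.0, 15.4, 81.9, 76.3, 96.6, 92.4, 59.5, 106.4, 86.8, 37.1, 99.4, 29.4, 36.4, 109.2.
Season total = 926.8 DD.
Complete generations = ⌊926.8 / 194⌋ = 4.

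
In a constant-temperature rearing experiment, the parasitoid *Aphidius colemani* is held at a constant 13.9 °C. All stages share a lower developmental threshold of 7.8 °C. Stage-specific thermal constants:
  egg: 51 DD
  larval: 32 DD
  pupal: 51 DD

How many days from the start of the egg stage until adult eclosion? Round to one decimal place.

22.0 days

Daily accumulation at 13.9 °C = 13.9 − 7.8 = 6.1 DD/day.
Total K = 51 + 32 + 51 = 134 DD.
Total duration = 134 / 6.1 = 21.967 ≈ 22.0 days.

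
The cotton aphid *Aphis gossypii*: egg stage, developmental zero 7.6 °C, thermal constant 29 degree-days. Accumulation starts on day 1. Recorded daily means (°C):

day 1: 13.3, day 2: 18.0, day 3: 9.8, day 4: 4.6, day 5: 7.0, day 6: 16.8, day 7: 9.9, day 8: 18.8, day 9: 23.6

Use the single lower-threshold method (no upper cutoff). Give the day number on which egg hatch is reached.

Daily DD above 7.6 °C: 5.7, 10.4, 2.2, 0.0, 0.0, 9.2, 2.3, 11.2, 16.0.
Cumulative: 5.7, 16.1, 18.3, 18.3, 18.3, 27.5, 29.8, 41.0, 57.0.
The total first reaches 29 DD on day 7.

day 7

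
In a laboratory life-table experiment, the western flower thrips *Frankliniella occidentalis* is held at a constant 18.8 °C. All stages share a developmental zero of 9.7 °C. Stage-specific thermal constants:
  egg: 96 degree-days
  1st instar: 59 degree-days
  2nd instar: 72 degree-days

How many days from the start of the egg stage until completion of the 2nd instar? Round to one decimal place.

Daily accumulation at 18.8 °C = 18.8 − 9.7 = 9.1 DD/day.
Total K = 96 + 59 + 72 = 227 DD.
Total duration = 227 / 9.1 = 24.945 ≈ 24.9 days.

24.9 days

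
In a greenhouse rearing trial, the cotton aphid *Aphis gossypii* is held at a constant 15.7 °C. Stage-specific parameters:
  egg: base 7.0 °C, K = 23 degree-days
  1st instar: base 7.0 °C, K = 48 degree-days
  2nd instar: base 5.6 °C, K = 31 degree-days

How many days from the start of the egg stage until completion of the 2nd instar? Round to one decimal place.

11.2 days

egg: 23 / (15.7 − 7.0) = 23 / 8.7 = 2.644 d.
1st instar: 48 / (15.7 − 7.0) = 48 / 8.7 = 5.517 d.
2nd instar: 31 / (15.7 − 5.6) = 31 / 10.1 = 3.069 d.
Sum = 11.230 ≈ 11.2 days.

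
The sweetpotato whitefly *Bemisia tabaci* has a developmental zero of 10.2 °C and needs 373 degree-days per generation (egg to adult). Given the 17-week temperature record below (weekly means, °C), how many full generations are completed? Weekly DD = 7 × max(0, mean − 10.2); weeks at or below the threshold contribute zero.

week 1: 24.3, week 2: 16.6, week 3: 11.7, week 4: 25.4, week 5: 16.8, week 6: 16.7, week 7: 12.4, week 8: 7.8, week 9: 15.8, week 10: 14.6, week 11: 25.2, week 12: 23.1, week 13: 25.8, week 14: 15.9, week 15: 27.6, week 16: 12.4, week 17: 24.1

Weekly DD (7 × max(0, T̄ − 10.2)): 98.7, 44.8, 10.5, 106.4, 46.2, 45.5, 15.4, 0.0, 39.2, 30.8, 105.0, 90.3, 109.2, 39.9, 121.8, 15.4, 97.3.
Season total = 1016.4 DD.
Complete generations = ⌊1016.4 / 373⌋ = 2.

2 generations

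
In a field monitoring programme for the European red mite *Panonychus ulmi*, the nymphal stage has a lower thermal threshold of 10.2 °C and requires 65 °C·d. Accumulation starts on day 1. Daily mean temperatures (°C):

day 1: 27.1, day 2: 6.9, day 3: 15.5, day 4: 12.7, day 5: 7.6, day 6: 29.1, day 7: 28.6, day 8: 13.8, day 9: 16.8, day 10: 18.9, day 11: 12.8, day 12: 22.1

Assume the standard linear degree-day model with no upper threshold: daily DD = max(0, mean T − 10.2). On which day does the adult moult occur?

day 8

Daily DD above 10.2 °C: 16.9, 0.0, 5.3, 2.5, 0.0, 18.9, 18.4, 3.6, 6.6, 8.7, 2.6, 11.9.
Cumulative: 16.9, 16.9, 22.2, 24.7, 24.7, 43.6, 62.0, 65.6, 72.2, 80.9, 83.5, 95.4.
The total first reaches 65 DD on day 8.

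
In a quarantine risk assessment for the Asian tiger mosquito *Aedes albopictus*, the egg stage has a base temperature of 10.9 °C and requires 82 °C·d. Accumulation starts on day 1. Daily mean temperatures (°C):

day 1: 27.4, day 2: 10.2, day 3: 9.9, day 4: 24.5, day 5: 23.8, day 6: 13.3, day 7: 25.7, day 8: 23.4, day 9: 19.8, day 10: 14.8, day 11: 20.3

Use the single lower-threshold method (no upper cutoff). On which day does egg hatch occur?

Daily DD above 10.9 °C: 16.5, 0.0, 0.0, 13.6, 12.9, 2.4, 14.8, 12.5, 8.9, 3.9, 9.4.
Cumulative: 16.5, 16.5, 16.5, 30.1, 43.0, 45.4, 60.2, 72.7, 81.6, 85.5, 94.9.
The total first reaches 82 DD on day 10.

day 10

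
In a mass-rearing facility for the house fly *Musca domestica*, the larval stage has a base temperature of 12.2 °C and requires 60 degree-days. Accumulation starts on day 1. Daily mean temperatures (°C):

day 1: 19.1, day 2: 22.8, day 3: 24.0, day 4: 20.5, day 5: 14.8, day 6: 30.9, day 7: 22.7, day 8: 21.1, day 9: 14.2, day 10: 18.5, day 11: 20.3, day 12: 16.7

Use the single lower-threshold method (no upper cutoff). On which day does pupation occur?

Daily DD above 12.2 °C: 6.9, 10.6, 11.8, 8.3, 2.6, 18.7, 10.5, 8.9, 2.0, 6.3, 8.1, 4.5.
Cumulative: 6.9, 17.5, 29.3, 37.6, 40.2, 58.9, 69.4, 78.3, 80.3, 86.6, 94.7, 99.2.
The total first reaches 60 DD on day 7.

day 7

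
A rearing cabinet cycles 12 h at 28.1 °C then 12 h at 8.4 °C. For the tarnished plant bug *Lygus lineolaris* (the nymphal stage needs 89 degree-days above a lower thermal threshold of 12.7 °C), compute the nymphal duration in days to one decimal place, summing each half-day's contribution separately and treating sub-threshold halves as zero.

Day half: max(0, 28.1 − 12.7) × 0.5 = 15.4 × 0.5 = 7.70 DD.
Night half: max(0, 8.4 − 12.7) × 0.5 = 0.0 × 0.5 = 0.00 DD.
Per 24 h: 7.70 DD/day.
Duration = 89 / 7.70 = 11.558 ≈ 11.6 days.

11.6 days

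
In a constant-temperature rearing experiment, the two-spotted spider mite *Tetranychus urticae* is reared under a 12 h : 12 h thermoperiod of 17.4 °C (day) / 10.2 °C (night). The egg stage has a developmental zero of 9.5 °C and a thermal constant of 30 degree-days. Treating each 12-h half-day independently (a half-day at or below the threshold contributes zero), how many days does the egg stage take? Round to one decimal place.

7.0 days

Day half: max(0, 17.4 − 9.5) × 0.5 = 7.9 × 0.5 = 3.95 DD.
Night half: max(0, 10.2 − 9.5) × 0.5 = 0.7 × 0.5 = 0.35 DD.
Per 24 h: 4.30 DD/day.
Duration = 30 / 4.30 = 6.977 ≈ 7.0 days.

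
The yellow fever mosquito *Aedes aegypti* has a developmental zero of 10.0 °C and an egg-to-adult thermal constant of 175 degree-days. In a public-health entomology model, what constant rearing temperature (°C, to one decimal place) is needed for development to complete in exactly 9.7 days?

28.0 °C

Required daily accumulation = 175 / 9.7 = 18.041 DD/day.
T = T_base + 18.041 = 10.0 + 18.041 = 28.041 ≈ 28.0 °C.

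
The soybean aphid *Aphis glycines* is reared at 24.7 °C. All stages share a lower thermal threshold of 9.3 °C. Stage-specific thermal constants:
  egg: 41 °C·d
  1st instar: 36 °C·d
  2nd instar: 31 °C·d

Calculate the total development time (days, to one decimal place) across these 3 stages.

Daily accumulation at 24.7 °C = 24.7 − 9.3 = 15.4 DD/day.
Total K = 41 + 36 + 31 = 108 DD.
Total duration = 108 / 15.4 = 7.013 ≈ 7.0 days.

7.0 days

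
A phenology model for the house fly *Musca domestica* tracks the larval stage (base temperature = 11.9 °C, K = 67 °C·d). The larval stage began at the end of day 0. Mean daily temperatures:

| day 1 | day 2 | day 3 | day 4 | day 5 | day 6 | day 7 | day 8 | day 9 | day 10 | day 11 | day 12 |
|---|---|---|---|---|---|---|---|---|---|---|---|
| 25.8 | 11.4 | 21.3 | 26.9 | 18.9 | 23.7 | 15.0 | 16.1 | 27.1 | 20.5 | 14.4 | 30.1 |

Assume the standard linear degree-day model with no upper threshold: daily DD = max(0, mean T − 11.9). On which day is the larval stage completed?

Daily DD above 11.9 °C: 13.9, 0.0, 9.4, 15.0, 7.0, 11.8, 3.1, 4.2, 15.2, 8.6, 2.5, 18.2.
Cumulative: 13.9, 13.9, 23.3, 38.3, 45.3, 57.1, 60.2, 64.4, 79.6, 88.2, 90.7, 108.9.
The total first reaches 67 DD on day 9.

day 9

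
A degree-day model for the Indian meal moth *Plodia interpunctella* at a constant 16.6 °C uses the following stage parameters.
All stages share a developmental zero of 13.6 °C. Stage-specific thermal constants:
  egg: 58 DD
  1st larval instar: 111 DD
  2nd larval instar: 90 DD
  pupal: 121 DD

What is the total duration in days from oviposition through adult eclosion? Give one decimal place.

Daily accumulation at 16.6 °C = 16.6 − 13.6 = 3.0 DD/day.
Total K = 58 + 111 + 90 + 121 = 380 DD.
Total duration = 380 / 3.0 = 126.667 ≈ 126.7 days.

126.7 days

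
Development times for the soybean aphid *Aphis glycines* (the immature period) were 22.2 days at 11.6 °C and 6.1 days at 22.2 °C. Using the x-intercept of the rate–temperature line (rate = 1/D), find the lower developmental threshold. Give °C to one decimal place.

7.6 °C

Linear rate model ⇒ the product D·(T − T_b) is constant across temperatures.
22.2·(11.6 − T_b) = 6.1·(22.2 − T_b)
T_b = (22.2·11.6 − 6.1·22.2) / (22.2 − 6.1) = 122.10 / 16.1 = 7.584 °C ≈ 7.6 °C.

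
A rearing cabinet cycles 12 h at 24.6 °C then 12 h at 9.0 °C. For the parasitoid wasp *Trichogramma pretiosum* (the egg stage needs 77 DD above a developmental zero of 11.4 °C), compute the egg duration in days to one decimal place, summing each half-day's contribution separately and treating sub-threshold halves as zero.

11.7 days

Day half: max(0, 24.6 − 11.4) × 0.5 = 13.2 × 0.5 = 6.60 DD.
Night half: max(0, 9.0 − 11.4) × 0.5 = 0.0 × 0.5 = 0.00 DD.
Per 24 h: 6.60 DD/day.
Duration = 77 / 6.60 = 11.667 ≈ 11.7 days.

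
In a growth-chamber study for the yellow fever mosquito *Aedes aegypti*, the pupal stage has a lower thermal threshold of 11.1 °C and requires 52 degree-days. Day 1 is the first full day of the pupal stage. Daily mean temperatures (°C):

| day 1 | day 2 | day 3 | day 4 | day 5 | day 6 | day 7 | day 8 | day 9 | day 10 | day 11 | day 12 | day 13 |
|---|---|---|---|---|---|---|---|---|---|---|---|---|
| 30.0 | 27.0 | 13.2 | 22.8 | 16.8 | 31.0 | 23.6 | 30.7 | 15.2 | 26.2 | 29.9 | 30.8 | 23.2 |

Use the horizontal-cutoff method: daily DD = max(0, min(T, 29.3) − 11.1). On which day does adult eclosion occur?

Daily DD above 11.1 °C (capped at 18.2): 18.2, 15.9, 2.1, 11.7, 5.7, 18.2, 12.5, 18.2, 4.1, 15.1, 18.2, 18.2, 12.1.
Cumulative: 18.2, 34.1, 36.2, 47.9, 53.6, 71.8, 84.3, 102.5, 106.6, 121.7, 139.9, 158.1, 170.2.
The total first reaches 52 DD on day 5.

day 5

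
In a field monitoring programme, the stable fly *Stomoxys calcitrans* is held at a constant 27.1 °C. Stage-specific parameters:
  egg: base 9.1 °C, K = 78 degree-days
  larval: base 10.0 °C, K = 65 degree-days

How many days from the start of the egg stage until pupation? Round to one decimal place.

egg: 78 / (27.1 − 9.1) = 78 / 18.0 = 4.333 d.
larval: 65 / (27.1 − 10.0) = 65 / 17.1 = 3.801 d.
Sum = 8.135 ≈ 8.1 days.

8.1 days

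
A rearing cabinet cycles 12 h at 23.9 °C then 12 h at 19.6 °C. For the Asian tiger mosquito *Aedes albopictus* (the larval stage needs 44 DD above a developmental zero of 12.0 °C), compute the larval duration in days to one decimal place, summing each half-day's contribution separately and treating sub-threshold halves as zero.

Day half: max(0, 23.9 − 12.0) × 0.5 = 11.9 × 0.5 = 5.95 DD.
Night half: max(0, 19.6 − 12.0) × 0.5 = 7.6 × 0.5 = 3.80 DD.
Per 24 h: 9.75 DD/day.
Duration = 44 / 9.75 = 4.513 ≈ 4.5 days.

4.5 days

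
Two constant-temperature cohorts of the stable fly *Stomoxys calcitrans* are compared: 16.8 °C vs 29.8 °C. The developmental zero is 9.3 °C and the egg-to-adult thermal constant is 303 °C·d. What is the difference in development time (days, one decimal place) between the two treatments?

At 16.8 °C: 303 / (16.8 − 9.3) = 303 / 7.5 = 40.400 d.
At 29.8 °C: 303 / (29.8 − 9.3) = 303 / 20.5 = 14.780 d.
Difference = |40.400 − 14.780| = 25.620 ≈ 25.6 days.

25.6 days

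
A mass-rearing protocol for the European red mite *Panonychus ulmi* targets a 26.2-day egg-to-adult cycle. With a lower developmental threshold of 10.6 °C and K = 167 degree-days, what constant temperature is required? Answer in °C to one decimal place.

17.0 °C

Required daily accumulation = 167 / 26.2 = 6.374 DD/day.
T = T_base + 6.374 = 10.6 + 6.374 = 16.974 ≈ 17.0 °C.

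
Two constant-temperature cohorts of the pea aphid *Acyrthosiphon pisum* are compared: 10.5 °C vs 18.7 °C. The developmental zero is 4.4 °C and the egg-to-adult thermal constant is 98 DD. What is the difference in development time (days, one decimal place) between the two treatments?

9.2 days

At 10.5 °C: 98 / (10.5 − 4.4) = 98 / 6.1 = 16.066 d.
At 18.7 °C: 98 / (18.7 − 4.4) = 98 / 14.3 = 6.853 d.
Difference = |16.066 − 6.853| = 9.212 ≈ 9.2 days.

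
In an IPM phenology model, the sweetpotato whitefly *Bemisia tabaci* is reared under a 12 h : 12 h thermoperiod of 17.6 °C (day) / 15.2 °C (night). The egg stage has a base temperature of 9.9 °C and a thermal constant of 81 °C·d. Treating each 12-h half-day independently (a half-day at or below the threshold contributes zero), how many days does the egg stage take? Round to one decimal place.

Day half: max(0, 17.6 − 9.9) × 0.5 = 7.7 × 0.5 = 3.85 DD.
Night half: max(0, 15.2 − 9.9) × 0.5 = 5.3 × 0.5 = 2.65 DD.
Per 24 h: 6.50 DD/day.
Duration = 81 / 6.50 = 12.462 ≈ 12.5 days.

12.5 days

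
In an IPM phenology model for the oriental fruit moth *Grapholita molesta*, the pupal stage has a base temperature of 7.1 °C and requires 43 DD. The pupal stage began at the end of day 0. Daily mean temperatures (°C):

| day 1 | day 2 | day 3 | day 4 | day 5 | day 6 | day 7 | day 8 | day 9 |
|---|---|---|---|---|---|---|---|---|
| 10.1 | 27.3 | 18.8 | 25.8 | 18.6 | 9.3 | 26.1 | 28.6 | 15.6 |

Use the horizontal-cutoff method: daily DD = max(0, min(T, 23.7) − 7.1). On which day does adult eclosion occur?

day 4

Daily DD above 7.1 °C (capped at 16.6): 3.0, 16.6, 11.7, 16.6, 11.5, 2.2, 16.6, 16.6, 8.5.
Cumulative: 3.0, 19.6, 31.3, 47.9, 59.4, 61.6, 78.2, 94.8, 103.3.
The total first reaches 43 DD on day 4.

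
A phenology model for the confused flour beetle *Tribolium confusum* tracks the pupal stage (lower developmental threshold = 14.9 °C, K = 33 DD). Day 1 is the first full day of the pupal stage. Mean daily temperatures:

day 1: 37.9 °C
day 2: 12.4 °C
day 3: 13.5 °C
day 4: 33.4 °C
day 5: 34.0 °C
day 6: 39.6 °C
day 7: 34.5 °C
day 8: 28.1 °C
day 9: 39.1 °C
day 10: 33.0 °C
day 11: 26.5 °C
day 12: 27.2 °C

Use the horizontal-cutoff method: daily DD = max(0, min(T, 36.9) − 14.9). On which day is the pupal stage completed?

Daily DD above 14.9 °C (capped at 22.0): 22.0, 0.0, 0.0, 18.5, 19.1, 22.0, 19.6, 13.2, 22.0, 18.1, 11.6, 12.3.
Cumulative: 22.0, 22.0, 22.0, 40.5, 59.6, 81.6, 101.2, 114.4, 136.4, 154.5, 166.1, 178.4.
The total first reaches 33 DD on day 4.

day 4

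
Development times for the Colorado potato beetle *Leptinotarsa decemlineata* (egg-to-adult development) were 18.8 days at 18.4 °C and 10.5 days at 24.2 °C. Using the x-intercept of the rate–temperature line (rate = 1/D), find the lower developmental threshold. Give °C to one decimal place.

Linear rate model ⇒ the product D·(T − T_b) is constant across temperatures.
18.8·(18.4 − T_b) = 10.5·(24.2 − T_b)
T_b = (18.8·18.4 − 10.5·24.2) / (18.8 − 10.5) = 91.82 / 8.3 = 11.063 °C ≈ 11.1 °C.

11.1 °C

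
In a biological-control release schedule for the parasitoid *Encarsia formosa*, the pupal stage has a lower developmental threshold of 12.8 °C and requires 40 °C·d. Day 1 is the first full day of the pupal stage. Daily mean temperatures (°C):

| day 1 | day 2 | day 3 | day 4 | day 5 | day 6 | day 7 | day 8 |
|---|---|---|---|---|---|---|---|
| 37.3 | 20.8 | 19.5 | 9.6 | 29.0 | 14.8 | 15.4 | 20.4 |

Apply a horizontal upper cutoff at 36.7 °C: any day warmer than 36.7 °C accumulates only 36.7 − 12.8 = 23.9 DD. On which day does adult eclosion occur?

Daily DD above 12.8 °C (capped at 23.9): 23.9, 8.0, 6.7, 0.0, 16.2, 2.0, 2.6, 7.6.
Cumulative: 23.9, 31.9, 38.6, 38.6, 54.8, 56.8, 59.4, 67.0.
The total first reaches 40 DD on day 5.

day 5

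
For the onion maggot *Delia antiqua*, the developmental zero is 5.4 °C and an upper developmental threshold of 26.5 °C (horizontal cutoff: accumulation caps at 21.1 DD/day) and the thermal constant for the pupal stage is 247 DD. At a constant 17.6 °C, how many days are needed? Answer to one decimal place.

Daily accumulation = 17.6 − 5.4 = 12.2 DD/day.
Duration = 247 / 12.2 = 20.246 ≈ 20.2 days.

20.2 days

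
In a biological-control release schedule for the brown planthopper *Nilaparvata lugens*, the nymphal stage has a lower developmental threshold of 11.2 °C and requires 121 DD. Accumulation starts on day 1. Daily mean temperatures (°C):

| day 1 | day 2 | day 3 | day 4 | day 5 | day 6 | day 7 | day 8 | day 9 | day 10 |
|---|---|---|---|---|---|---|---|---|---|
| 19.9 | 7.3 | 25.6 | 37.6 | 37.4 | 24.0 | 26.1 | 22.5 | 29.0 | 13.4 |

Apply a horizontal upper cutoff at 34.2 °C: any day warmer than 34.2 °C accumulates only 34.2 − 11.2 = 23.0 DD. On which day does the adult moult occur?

Daily DD above 11.2 °C (capped at 23.0): 8.7, 0.0, 14.4, 23.0, 23.0, 12.8, 14.9, 11.3, 17.8, 2.2.
Cumulative: 8.7, 8.7, 23.1, 46.1, 69.1, 81.9, 96.8, 108.1, 125.9, 128.1.
The total first reaches 121 DD on day 9.

day 9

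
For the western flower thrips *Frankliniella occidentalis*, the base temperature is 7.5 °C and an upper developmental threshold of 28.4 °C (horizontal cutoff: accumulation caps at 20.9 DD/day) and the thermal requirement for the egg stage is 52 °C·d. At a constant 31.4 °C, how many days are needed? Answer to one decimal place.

Temperature 31.4 °C exceeds the upper threshold, so daily accumulation caps at 28.4 − 7.5 = 20.9 DD/day.
Duration = 52 / 20.9 = 2.488 ≈ 2.5 days.

2.5 days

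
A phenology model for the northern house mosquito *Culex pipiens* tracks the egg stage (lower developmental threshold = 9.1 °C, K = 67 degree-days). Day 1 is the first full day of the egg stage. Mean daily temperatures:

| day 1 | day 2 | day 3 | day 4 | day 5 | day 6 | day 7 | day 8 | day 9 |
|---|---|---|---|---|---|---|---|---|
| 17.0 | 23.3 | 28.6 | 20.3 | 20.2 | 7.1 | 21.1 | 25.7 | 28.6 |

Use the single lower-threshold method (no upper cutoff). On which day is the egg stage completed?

day 7

Daily DD above 9.1 °C: 7.9, 14.2, 19.5, 11.2, 11.1, 0.0, 12.0, 16.6, 19.5.
Cumulative: 7.9, 22.1, 41.6, 52.8, 63.9, 63.9, 75.9, 92.5, 112.0.
The total first reaches 67 DD on day 7.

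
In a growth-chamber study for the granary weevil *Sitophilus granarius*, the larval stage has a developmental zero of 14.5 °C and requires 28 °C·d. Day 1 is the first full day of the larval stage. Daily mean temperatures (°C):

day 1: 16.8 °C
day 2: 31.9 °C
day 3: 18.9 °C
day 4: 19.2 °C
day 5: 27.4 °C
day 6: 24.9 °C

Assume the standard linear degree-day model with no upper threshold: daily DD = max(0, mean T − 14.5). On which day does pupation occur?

Daily DD above 14.5 °C: 2.3, 17.4, 4.4, 4.7, 12.9, 10.4.
Cumulative: 2.3, 19.7, 24.1, 28.8, 41.7, 52.1.
The total first reaches 28 DD on day 4.

day 4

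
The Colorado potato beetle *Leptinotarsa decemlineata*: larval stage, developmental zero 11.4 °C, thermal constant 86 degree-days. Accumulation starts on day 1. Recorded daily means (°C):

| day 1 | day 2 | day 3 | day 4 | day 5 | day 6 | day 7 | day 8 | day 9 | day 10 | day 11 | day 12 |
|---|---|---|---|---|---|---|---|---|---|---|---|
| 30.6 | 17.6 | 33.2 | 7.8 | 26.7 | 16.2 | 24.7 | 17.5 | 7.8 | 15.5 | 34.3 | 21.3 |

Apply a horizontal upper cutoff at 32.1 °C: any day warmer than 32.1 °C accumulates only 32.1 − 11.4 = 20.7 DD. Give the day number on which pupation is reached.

day 10

Daily DD above 11.4 °C (capped at 20.7): 19.2, 6.2, 20.7, 0.0, 15.3, 4.8, 13.3, 6.1, 0.0, 4.1, 20.7, 9.9.
Cumulative: 19.2, 25.4, 46.1, 46.1, 61.4, 66.2, 79.5, 85.6, 85.6, 89.7, 110.4, 120.3.
The total first reaches 86 DD on day 10.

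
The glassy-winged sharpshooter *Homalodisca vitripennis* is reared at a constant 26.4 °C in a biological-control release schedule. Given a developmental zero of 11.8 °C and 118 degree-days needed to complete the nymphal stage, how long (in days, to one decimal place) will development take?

8.1 days

Daily accumulation = 26.4 − 11.8 = 14.6 DD/day.
Duration = 118 / 14.6 = 8.082 ≈ 8.1 days.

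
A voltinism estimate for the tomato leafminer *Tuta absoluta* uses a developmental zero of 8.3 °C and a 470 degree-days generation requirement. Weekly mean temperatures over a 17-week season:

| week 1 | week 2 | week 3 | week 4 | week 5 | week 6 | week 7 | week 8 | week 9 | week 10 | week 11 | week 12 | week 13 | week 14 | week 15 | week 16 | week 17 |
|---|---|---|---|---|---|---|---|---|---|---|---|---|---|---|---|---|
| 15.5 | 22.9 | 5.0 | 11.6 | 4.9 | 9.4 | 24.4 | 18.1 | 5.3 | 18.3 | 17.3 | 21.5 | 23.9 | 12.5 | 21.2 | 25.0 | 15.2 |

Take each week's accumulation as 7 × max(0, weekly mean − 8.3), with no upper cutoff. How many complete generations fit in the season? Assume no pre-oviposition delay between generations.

Weekly DD (7 × max(0, T̄ − 8.3)): 50.4, 102.2, 0.0, 23.1, 0.0, 7.7, 112.7, 68.6, 0.0, 70.0, 63.0, 92.4, 109.2, 29.4, 90.3, 116.9, 48.3.
Season total = 984.2 DD.
Complete generations = ⌊984.2 / 470⌋ = 2.

2 generations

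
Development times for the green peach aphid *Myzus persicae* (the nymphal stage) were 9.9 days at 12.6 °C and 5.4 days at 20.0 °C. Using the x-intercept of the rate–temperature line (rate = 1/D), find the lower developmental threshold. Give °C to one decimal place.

Equal thermal constants: D₁(T₁ − T_b) = D₂(T₂ − T_b).
9.9·(12.6 − T_b) = 5.4·(20.0 − T_b)
T_b = (9.9·12.6 − 5.4·20.0) / (9.9 − 5.4) = 16.74 / 4.5 = 3.720 °C ≈ 3.7 °C.

3.7 °C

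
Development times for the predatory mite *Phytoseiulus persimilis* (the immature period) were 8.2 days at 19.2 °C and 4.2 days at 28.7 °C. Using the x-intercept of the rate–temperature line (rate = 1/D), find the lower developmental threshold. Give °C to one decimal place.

Linear rate model ⇒ the product D·(T − T_b) is constant across temperatures.
8.2·(19.2 − T_b) = 4.2·(28.7 − T_b)
T_b = (8.2·19.2 − 4.2·28.7) / (8.2 − 4.2) = 36.90 / 4.0 = 9.225 °C ≈ 9.2 °C.

9.2 °C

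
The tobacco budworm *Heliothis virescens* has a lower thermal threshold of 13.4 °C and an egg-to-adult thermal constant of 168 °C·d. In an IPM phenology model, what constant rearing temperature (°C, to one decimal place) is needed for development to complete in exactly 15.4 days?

24.3 °C

Required daily accumulation = 168 / 15.4 = 10.909 DD/day.
T = T_base + 10.909 = 13.4 + 10.909 = 24.309 ≈ 24.3 °C.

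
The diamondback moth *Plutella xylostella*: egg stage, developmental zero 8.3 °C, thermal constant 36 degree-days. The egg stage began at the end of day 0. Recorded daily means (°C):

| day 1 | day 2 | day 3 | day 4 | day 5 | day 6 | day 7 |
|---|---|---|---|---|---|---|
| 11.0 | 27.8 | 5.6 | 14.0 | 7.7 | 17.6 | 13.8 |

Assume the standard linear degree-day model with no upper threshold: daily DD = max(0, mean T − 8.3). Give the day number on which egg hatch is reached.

Daily DD above 8.3 °C: 2.7, 19.5, 0.0, 5.7, 0.0, 9.3, 5.5.
Cumulative: 2.7, 22.2, 22.2, 27.9, 27.9, 37.2, 42.7.
The total first reaches 36 DD on day 6.

day 6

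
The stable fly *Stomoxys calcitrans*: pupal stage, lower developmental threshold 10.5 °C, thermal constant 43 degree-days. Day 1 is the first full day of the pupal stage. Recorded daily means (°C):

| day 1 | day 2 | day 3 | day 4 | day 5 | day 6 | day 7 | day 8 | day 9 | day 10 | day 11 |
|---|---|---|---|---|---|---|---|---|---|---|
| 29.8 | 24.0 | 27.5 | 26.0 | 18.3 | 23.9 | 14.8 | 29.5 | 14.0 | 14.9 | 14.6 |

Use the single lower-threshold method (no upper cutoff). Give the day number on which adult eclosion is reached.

Daily DD above 10.5 °C: 19.3, 13.5, 17.0, 15.5, 7.8, 13.4, 4.3, 19.0, 3.5, 4.4, 4.1.
Cumulative: 19.3, 32.8, 49.8, 65.3, 73.1, 86.5, 90.8, 109.8, 113.3, 117.7, 121.8.
The total first reaches 43 DD on day 3.

day 3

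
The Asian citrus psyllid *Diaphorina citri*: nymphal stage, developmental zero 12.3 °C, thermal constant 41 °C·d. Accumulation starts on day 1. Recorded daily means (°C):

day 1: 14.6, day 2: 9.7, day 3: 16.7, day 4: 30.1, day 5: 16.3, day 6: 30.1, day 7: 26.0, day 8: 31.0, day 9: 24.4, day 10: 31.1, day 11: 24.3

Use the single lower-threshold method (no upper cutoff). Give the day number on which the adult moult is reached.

Daily DD above 12.3 °C: 2.3, 0.0, 4.4, 17.8, 4.0, 17.8, 13.7, 18.7, 12.1, 18.8, 12.0.
Cumulative: 2.3, 2.3, 6.7, 24.5, 28.5, 46.3, 60.0, 78.7, 90.8, 109.6, 121.6.
The total first reaches 41 DD on day 6.

day 6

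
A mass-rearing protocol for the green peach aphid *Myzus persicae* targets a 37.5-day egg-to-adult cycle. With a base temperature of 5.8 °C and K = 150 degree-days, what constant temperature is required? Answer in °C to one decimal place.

9.8 °C

Required daily accumulation = 150 / 37.5 = 4.000 DD/day.
T = T_base + 4.000 = 5.8 + 4.000 = 9.800 ≈ 9.8 °C.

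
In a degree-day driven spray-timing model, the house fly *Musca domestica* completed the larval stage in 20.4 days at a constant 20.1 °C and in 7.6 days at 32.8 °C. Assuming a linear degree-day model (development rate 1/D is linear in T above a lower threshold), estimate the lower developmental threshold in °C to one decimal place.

12.6 °C

Linear rate model ⇒ the product D·(T − T_b) is constant across temperatures.
20.4·(20.1 − T_b) = 7.6·(32.8 − T_b)
T_b = (20.4·20.1 − 7.6·32.8) / (20.4 − 7.6) = 160.76 / 12.8 = 12.559 °C ≈ 12.6 °C.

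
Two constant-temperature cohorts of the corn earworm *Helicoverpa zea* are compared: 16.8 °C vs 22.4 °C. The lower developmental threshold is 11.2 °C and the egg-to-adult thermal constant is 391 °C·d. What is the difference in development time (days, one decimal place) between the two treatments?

34.9 days

At 16.8 °C: 391 / (16.8 − 11.2) = 391 / 5.6 = 69.821 d.
At 22.4 °C: 391 / (22.4 − 11.2) = 391 / 11.2 = 34.911 d.
Difference = |69.821 − 34.911| = 34.911 ≈ 34.9 days.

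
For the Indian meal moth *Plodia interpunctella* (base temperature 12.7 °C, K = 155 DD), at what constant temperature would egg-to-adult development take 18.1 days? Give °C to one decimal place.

Required daily accumulation = 155 / 18.1 = 8.564 DD/day.
T = T_base + 8.564 = 12.7 + 8.564 = 21.264 ≈ 21.3 °C.

21.3 °C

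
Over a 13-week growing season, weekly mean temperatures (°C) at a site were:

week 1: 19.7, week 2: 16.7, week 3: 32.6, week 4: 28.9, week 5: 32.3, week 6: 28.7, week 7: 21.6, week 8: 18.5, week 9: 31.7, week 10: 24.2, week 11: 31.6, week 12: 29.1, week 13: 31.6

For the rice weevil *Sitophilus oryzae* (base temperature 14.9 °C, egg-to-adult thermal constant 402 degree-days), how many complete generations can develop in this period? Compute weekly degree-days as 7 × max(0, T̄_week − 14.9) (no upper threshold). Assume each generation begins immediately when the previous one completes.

Weekly DD (7 × max(0, T̄ − 14.9)): 33.6, 12.6, 123.9, 98.0, 121.8, 96.6, 46.9, 25.2, 117.6, 65.1, 116.9, 99.4, 116.9.
Season total = 1074.5 DD.
Complete generations = ⌊1074.5 / 402⌋ = 2.

2 generations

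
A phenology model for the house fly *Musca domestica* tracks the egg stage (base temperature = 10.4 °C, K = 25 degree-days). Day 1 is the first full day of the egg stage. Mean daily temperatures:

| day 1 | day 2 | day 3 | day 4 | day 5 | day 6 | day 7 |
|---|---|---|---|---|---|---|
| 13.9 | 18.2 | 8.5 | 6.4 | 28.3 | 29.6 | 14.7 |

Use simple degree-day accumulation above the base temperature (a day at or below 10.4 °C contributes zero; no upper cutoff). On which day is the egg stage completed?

Daily DD above 10.4 °C: 3.5, 7.8, 0.0, 0.0, 17.9, 19.2, 4.3.
Cumulative: 3.5, 11.3, 11.3, 11.3, 29.2, 48.4, 52.7.
The total first reaches 25 DD on day 5.

day 5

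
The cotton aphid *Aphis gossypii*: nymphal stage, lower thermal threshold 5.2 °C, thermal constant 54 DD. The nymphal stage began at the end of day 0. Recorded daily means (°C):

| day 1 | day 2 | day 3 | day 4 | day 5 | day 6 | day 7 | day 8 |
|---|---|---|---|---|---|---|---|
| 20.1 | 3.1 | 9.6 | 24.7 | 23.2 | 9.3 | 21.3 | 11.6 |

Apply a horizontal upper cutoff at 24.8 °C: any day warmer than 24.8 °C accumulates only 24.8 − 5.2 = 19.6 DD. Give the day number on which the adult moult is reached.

day 5

Daily DD above 5.2 °C (capped at 19.6): 14.9, 0.0, 4.4, 19.5, 18.0, 4.1, 16.1, 6.4.
Cumulative: 14.9, 14.9, 19.3, 38.8, 56.8, 60.9, 77.0, 83.4.
The total first reaches 54 DD on day 5.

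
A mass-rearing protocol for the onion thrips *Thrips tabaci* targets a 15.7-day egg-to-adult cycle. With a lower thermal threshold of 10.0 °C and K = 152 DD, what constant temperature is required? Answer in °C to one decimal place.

Required daily accumulation = 152 / 15.7 = 9.682 DD/day.
T = T_base + 9.682 = 10.0 + 9.682 = 19.682 ≈ 19.7 °C.

19.7 °C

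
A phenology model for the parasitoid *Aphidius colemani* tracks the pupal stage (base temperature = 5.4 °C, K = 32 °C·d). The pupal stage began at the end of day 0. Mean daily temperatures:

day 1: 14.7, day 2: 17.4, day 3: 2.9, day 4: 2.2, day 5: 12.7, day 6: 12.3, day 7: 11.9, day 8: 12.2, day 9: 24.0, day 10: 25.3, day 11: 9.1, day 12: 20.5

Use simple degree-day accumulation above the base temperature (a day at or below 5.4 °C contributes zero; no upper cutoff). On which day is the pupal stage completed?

Daily DD above 5.4 °C: 9.3, 12.0, 0.0, 0.0, 7.3, 6.9, 6.5, 6.8, 18.6, 19.9, 3.7, 15.1.
Cumulative: 9.3, 21.3, 21.3, 21.3, 28.6, 35.5, 42.0, 48.8, 67.4, 87.3, 91.0, 106.1.
The total first reaches 32 DD on day 6.

day 6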